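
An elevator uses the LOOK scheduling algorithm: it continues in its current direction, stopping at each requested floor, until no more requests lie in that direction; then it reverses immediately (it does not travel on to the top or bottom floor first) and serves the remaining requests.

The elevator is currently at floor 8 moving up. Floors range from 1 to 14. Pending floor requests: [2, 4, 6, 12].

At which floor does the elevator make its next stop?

Answer: 12

Derivation:
Current floor: 8, direction: up
Requests above: [12]
Requests below: [2, 4, 6]
Moving up and requests lie above → nearest above is min([12]) = 12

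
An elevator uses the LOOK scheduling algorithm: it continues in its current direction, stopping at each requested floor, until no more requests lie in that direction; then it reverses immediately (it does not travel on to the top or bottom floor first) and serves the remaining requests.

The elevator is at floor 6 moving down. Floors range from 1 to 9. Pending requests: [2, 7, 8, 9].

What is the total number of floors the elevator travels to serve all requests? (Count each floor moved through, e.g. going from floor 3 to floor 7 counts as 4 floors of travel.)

Start at floor 6 moving down, LOOK stop order: [2, 7, 8, 9]
  6 → 2: |2-6| = 4, total = 4
  2 → 7: |7-2| = 5, total = 9
  7 → 8: |8-7| = 1, total = 10
  8 → 9: |9-8| = 1, total = 11

Answer: 11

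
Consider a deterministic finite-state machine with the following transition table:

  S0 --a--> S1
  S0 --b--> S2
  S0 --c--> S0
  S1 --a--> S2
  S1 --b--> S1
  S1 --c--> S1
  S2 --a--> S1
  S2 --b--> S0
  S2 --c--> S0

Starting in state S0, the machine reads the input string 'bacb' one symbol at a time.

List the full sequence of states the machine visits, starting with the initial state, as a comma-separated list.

Start: S0
  read 'b': S0 --b--> S2
  read 'a': S2 --a--> S1
  read 'c': S1 --c--> S1
  read 'b': S1 --b--> S1

Answer: S0, S2, S1, S1, S1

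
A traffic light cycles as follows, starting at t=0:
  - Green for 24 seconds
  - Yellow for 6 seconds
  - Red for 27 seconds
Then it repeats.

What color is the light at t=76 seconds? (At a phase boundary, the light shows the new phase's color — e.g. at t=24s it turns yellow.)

Answer: green

Derivation:
Cycle length = 24 + 6 + 27 = 57s
t = 76, phase_t = 76 mod 57 = 19
19 < 24 (green end) → GREEN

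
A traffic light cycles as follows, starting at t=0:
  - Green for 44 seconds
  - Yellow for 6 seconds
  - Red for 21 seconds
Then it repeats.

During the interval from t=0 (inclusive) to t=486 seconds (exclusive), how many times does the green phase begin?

Cycle = 44+6+21 = 71s
green phase starts at t = k*71 + 0 for k=0,1,2,...
Need k*71+0 < 486 → k < 6.845
k ∈ {0, ..., 6} → 7 starts

Answer: 7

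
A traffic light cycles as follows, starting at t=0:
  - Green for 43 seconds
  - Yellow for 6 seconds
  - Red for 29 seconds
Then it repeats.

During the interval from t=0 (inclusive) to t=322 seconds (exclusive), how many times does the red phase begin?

Cycle = 43+6+29 = 78s
red phase starts at t = k*78 + 49 for k=0,1,2,...
Need k*78+49 < 322 → k < 3.500
k ∈ {0, ..., 3} → 4 starts

Answer: 4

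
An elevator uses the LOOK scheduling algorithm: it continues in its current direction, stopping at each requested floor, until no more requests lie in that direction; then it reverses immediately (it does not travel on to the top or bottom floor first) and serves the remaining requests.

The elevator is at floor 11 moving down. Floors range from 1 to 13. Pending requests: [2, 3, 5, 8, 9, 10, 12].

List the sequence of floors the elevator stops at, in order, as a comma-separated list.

Current: 11, moving DOWN
Serve below first (descending): [10, 9, 8, 5, 3, 2]
Then reverse, serve above (ascending): [12]

Answer: 10, 9, 8, 5, 3, 2, 12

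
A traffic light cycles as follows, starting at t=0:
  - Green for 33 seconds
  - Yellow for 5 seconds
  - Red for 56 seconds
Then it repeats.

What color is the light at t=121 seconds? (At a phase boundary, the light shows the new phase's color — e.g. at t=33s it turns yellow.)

Answer: green

Derivation:
Cycle length = 33 + 5 + 56 = 94s
t = 121, phase_t = 121 mod 94 = 27
27 < 33 (green end) → GREEN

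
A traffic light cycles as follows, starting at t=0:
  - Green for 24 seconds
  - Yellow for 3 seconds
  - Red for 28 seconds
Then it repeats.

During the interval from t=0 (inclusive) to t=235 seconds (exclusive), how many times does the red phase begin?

Cycle = 24+3+28 = 55s
red phase starts at t = k*55 + 27 for k=0,1,2,...
Need k*55+27 < 235 → k < 3.782
k ∈ {0, ..., 3} → 4 starts

Answer: 4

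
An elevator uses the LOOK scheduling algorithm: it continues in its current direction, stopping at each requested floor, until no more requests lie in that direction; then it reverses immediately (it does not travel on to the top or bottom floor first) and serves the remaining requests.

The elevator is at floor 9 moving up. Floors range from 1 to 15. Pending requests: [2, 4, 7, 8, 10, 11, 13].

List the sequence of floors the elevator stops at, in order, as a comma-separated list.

Answer: 10, 11, 13, 8, 7, 4, 2

Derivation:
Current: 9, moving UP
Serve above first (ascending): [10, 11, 13]
Then reverse, serve below (descending): [8, 7, 4, 2]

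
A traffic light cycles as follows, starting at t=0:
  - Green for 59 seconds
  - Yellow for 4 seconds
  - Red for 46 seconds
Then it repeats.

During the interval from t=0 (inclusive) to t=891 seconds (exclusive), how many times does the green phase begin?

Answer: 9

Derivation:
Cycle = 59+4+46 = 109s
green phase starts at t = k*109 + 0 for k=0,1,2,...
Need k*109+0 < 891 → k < 8.174
k ∈ {0, ..., 8} → 9 starts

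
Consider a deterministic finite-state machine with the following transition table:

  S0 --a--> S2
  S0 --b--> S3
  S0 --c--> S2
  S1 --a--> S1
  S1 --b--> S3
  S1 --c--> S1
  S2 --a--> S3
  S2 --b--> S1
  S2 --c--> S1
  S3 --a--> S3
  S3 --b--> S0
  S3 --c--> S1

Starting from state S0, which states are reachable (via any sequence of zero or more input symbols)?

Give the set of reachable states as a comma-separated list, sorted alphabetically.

Answer: S0, S1, S2, S3

Derivation:
BFS from S0:
  visit S0: S0--a-->S2 (new), S0--b-->S3 (new), S0--c-->S2 (seen)
  visit S2: S2--a-->S3 (seen), S2--b-->S1 (new), S2--c-->S1 (seen)
  visit S3: S3--a-->S3 (seen), S3--b-->S0 (seen), S3--c-->S1 (seen)
  visit S1: S1--a-->S1 (seen), S1--b-->S3 (seen), S1--c-->S1 (seen)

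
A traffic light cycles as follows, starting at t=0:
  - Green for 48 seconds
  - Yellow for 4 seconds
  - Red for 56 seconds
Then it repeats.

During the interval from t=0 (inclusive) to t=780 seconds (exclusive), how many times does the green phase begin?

Cycle = 48+4+56 = 108s
green phase starts at t = k*108 + 0 for k=0,1,2,...
Need k*108+0 < 780 → k < 7.222
k ∈ {0, ..., 7} → 8 starts

Answer: 8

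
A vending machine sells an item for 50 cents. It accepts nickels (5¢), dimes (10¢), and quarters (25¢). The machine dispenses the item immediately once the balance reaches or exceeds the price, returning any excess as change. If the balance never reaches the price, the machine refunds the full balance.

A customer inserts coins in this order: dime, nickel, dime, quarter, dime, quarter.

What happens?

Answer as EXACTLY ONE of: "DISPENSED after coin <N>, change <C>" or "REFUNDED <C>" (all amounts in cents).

Answer: DISPENSED after coin 4, change 0

Derivation:
Price: 50¢
Coin 1 (dime, 10¢): balance = 10¢
Coin 2 (nickel, 5¢): balance = 15¢
Coin 3 (dime, 10¢): balance = 25¢
Coin 4 (quarter, 25¢): balance = 50¢
  → balance >= price → DISPENSE, change = 50 - 50 = 0¢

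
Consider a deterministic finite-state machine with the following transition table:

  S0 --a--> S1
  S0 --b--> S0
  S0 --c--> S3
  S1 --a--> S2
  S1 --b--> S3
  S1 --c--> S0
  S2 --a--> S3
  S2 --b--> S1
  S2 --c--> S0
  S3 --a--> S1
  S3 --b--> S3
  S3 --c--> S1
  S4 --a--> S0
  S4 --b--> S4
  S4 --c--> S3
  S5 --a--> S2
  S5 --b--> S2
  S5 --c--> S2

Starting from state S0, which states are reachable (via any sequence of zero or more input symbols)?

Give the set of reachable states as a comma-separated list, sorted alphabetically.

Answer: S0, S1, S2, S3

Derivation:
BFS from S0:
  visit S0: S0--a-->S1 (new), S0--b-->S0 (seen), S0--c-->S3 (new)
  visit S1: S1--a-->S2 (new), S1--b-->S3 (seen), S1--c-->S0 (seen)
  visit S3: S3--a-->S1 (seen), S3--b-->S3 (seen), S3--c-->S1 (seen)
  visit S2: S2--a-->S3 (seen), S2--b-->S1 (seen), S2--c-->S0 (seen)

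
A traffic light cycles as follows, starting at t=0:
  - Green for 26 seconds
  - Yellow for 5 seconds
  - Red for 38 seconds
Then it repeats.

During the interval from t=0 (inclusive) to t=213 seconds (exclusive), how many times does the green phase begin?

Cycle = 26+5+38 = 69s
green phase starts at t = k*69 + 0 for k=0,1,2,...
Need k*69+0 < 213 → k < 3.087
k ∈ {0, ..., 3} → 4 starts

Answer: 4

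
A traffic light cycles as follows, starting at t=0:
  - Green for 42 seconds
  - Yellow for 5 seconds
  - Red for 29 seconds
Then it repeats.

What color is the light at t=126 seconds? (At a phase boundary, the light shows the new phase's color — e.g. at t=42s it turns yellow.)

Answer: red

Derivation:
Cycle length = 42 + 5 + 29 = 76s
t = 126, phase_t = 126 mod 76 = 50
50 >= 47 → RED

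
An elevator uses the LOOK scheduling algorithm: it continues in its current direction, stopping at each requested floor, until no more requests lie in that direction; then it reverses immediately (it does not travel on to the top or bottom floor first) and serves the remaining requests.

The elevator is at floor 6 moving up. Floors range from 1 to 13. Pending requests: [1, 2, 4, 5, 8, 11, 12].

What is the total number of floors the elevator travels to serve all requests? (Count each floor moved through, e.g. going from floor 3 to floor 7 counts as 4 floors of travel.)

Start at floor 6 moving up, LOOK stop order: [8, 11, 12, 5, 4, 2, 1]
  6 → 8: |8-6| = 2, total = 2
  8 → 11: |11-8| = 3, total = 5
  11 → 12: |12-11| = 1, total = 6
  12 → 5: |5-12| = 7, total = 13
  5 → 4: |4-5| = 1, total = 14
  4 → 2: |2-4| = 2, total = 16
  2 → 1: |1-2| = 1, total = 17

Answer: 17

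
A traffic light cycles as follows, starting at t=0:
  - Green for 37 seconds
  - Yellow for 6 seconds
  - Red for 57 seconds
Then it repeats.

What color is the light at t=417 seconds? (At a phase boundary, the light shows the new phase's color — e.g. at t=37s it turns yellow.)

Cycle length = 37 + 6 + 57 = 100s
t = 417, phase_t = 417 mod 100 = 17
17 < 37 (green end) → GREEN

Answer: green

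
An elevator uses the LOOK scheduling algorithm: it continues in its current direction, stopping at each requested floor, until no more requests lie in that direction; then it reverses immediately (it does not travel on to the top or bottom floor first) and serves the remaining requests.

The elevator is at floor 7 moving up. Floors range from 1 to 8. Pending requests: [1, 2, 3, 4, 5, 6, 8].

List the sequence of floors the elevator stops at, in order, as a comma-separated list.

Current: 7, moving UP
Serve above first (ascending): [8]
Then reverse, serve below (descending): [6, 5, 4, 3, 2, 1]

Answer: 8, 6, 5, 4, 3, 2, 1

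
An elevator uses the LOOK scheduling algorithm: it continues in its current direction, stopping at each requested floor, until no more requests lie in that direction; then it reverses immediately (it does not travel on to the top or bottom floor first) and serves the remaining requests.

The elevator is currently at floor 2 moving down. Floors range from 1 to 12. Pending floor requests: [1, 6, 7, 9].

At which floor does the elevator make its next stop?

Answer: 1

Derivation:
Current floor: 2, direction: down
Requests above: [6, 7, 9]
Requests below: [1]
Moving down and requests lie below → nearest below is max([1]) = 1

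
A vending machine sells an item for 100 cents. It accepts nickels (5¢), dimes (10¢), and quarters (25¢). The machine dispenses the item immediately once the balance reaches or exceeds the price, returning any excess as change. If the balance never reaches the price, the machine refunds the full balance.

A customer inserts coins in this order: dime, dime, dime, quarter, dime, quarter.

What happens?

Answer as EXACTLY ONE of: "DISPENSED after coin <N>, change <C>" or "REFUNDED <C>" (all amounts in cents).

Price: 100¢
Coin 1 (dime, 10¢): balance = 10¢
Coin 2 (dime, 10¢): balance = 20¢
Coin 3 (dime, 10¢): balance = 30¢
Coin 4 (quarter, 25¢): balance = 55¢
Coin 5 (dime, 10¢): balance = 65¢
Coin 6 (quarter, 25¢): balance = 90¢
All coins inserted, balance 90¢ < price 100¢ → REFUND 90¢

Answer: REFUNDED 90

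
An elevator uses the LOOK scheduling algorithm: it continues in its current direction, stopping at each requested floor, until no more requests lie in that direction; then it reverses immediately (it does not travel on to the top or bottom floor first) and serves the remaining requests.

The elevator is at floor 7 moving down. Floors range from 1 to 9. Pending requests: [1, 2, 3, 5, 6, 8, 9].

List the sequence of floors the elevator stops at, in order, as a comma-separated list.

Answer: 6, 5, 3, 2, 1, 8, 9

Derivation:
Current: 7, moving DOWN
Serve below first (descending): [6, 5, 3, 2, 1]
Then reverse, serve above (ascending): [8, 9]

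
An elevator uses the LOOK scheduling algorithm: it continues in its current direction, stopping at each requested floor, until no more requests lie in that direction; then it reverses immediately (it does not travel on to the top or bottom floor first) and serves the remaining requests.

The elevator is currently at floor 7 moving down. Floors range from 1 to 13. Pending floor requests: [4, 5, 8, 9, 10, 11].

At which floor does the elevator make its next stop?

Current floor: 7, direction: down
Requests above: [8, 9, 10, 11]
Requests below: [4, 5]
Moving down and requests lie below → nearest below is max([4, 5]) = 5

Answer: 5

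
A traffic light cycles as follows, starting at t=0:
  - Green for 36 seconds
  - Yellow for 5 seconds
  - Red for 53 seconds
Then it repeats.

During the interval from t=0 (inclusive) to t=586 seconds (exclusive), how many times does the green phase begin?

Cycle = 36+5+53 = 94s
green phase starts at t = k*94 + 0 for k=0,1,2,...
Need k*94+0 < 586 → k < 6.234
k ∈ {0, ..., 6} → 7 starts

Answer: 7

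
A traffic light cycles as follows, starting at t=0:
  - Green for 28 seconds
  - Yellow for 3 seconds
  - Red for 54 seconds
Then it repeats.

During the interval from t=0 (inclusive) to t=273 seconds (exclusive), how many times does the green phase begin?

Cycle = 28+3+54 = 85s
green phase starts at t = k*85 + 0 for k=0,1,2,...
Need k*85+0 < 273 → k < 3.212
k ∈ {0, ..., 3} → 4 starts

Answer: 4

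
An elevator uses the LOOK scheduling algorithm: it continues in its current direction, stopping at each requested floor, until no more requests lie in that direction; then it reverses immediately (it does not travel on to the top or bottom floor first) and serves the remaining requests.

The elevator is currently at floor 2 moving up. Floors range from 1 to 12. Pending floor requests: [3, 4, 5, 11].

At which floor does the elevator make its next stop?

Answer: 3

Derivation:
Current floor: 2, direction: up
Requests above: [3, 4, 5, 11]
Requests below: []
Moving up and requests lie above → nearest above is min([3, 4, 5, 11]) = 3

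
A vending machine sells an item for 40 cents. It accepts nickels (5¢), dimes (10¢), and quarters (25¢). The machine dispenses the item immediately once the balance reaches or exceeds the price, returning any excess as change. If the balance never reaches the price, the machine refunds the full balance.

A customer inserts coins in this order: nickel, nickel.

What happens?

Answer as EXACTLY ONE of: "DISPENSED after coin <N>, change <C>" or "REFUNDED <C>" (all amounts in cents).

Answer: REFUNDED 10

Derivation:
Price: 40¢
Coin 1 (nickel, 5¢): balance = 5¢
Coin 2 (nickel, 5¢): balance = 10¢
All coins inserted, balance 10¢ < price 40¢ → REFUND 10¢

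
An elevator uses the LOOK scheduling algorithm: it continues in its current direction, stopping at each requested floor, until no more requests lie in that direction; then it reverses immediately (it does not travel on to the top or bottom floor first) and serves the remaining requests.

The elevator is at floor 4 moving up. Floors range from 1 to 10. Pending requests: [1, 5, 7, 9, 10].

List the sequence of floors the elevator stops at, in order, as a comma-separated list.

Current: 4, moving UP
Serve above first (ascending): [5, 7, 9, 10]
Then reverse, serve below (descending): [1]

Answer: 5, 7, 9, 10, 1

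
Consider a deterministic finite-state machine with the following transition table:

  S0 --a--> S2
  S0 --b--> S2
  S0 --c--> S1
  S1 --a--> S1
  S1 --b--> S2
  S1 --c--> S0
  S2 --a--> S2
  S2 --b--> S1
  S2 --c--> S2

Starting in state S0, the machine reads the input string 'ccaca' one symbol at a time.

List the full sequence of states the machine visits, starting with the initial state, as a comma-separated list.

Answer: S0, S1, S0, S2, S2, S2

Derivation:
Start: S0
  read 'c': S0 --c--> S1
  read 'c': S1 --c--> S0
  read 'a': S0 --a--> S2
  read 'c': S2 --c--> S2
  read 'a': S2 --a--> S2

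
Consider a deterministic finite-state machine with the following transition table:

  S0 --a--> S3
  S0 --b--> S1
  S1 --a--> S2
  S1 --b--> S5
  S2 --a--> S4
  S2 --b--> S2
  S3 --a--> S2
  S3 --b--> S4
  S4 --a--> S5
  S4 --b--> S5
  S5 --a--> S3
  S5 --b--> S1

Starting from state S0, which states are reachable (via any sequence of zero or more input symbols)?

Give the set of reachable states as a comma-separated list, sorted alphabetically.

Answer: S0, S1, S2, S3, S4, S5

Derivation:
BFS from S0:
  visit S0: S0--a-->S3 (new), S0--b-->S1 (new)
  visit S3: S3--a-->S2 (new), S3--b-->S4 (new)
  visit S1: S1--a-->S2 (seen), S1--b-->S5 (new)
  visit S2: S2--a-->S4 (seen), S2--b-->S2 (seen)
  visit S4: S4--a-->S5 (seen), S4--b-->S5 (seen)
  visit S5: S5--a-->S3 (seen), S5--b-->S1 (seen)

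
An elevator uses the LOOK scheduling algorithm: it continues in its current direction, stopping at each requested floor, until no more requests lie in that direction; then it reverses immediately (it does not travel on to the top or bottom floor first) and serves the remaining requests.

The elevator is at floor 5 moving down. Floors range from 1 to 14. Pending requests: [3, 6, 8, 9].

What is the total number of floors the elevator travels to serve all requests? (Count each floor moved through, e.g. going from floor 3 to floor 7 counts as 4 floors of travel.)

Start at floor 5 moving down, LOOK stop order: [3, 6, 8, 9]
  5 → 3: |3-5| = 2, total = 2
  3 → 6: |6-3| = 3, total = 5
  6 → 8: |8-6| = 2, total = 7
  8 → 9: |9-8| = 1, total = 8

Answer: 8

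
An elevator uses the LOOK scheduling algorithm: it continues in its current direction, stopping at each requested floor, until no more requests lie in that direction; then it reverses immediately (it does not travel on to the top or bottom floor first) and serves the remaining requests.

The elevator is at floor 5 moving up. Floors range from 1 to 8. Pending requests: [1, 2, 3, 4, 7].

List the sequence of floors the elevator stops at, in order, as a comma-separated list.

Current: 5, moving UP
Serve above first (ascending): [7]
Then reverse, serve below (descending): [4, 3, 2, 1]

Answer: 7, 4, 3, 2, 1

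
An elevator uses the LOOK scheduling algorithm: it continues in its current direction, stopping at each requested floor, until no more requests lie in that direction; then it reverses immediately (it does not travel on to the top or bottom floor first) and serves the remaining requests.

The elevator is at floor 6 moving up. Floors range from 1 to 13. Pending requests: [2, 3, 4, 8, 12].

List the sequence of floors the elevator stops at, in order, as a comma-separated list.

Answer: 8, 12, 4, 3, 2

Derivation:
Current: 6, moving UP
Serve above first (ascending): [8, 12]
Then reverse, serve below (descending): [4, 3, 2]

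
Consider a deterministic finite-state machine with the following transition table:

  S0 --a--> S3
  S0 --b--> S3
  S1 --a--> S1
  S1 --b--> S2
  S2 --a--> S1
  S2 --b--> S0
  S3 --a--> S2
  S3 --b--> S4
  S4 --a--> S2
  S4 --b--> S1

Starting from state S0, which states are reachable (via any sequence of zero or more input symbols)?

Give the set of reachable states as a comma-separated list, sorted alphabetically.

Answer: S0, S1, S2, S3, S4

Derivation:
BFS from S0:
  visit S0: S0--a-->S3 (new), S0--b-->S3 (seen)
  visit S3: S3--a-->S2 (new), S3--b-->S4 (new)
  visit S2: S2--a-->S1 (new), S2--b-->S0 (seen)
  visit S4: S4--a-->S2 (seen), S4--b-->S1 (seen)
  visit S1: S1--a-->S1 (seen), S1--b-->S2 (seen)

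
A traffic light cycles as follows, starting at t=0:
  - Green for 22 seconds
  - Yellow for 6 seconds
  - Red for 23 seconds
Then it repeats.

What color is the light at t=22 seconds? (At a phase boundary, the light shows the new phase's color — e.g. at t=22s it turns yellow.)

Cycle length = 22 + 6 + 23 = 51s
t = 22, phase_t = 22 mod 51 = 22
22 <= 22 < 28 (yellow end) → YELLOW

Answer: yellow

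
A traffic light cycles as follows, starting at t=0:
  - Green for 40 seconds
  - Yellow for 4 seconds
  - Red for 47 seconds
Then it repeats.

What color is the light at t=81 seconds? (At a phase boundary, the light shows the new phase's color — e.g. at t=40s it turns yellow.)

Answer: red

Derivation:
Cycle length = 40 + 4 + 47 = 91s
t = 81, phase_t = 81 mod 91 = 81
81 >= 44 → RED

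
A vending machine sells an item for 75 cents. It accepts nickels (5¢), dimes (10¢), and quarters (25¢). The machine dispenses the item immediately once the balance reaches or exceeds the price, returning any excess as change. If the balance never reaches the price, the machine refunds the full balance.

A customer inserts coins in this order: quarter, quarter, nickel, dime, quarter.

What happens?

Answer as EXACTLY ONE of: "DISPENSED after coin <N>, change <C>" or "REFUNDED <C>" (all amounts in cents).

Price: 75¢
Coin 1 (quarter, 25¢): balance = 25¢
Coin 2 (quarter, 25¢): balance = 50¢
Coin 3 (nickel, 5¢): balance = 55¢
Coin 4 (dime, 10¢): balance = 65¢
Coin 5 (quarter, 25¢): balance = 90¢
  → balance >= price → DISPENSE, change = 90 - 75 = 15¢

Answer: DISPENSED after coin 5, change 15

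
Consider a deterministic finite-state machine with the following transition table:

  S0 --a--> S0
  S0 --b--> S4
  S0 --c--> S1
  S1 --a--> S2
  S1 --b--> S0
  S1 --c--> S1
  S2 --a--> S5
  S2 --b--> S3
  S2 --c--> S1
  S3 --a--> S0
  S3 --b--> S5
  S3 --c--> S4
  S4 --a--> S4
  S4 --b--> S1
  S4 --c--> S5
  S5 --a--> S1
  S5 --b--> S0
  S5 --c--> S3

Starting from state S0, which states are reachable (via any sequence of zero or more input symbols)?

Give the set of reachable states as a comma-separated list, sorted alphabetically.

Answer: S0, S1, S2, S3, S4, S5

Derivation:
BFS from S0:
  visit S0: S0--a-->S0 (seen), S0--b-->S4 (new), S0--c-->S1 (new)
  visit S4: S4--a-->S4 (seen), S4--b-->S1 (seen), S4--c-->S5 (new)
  visit S1: S1--a-->S2 (new), S1--b-->S0 (seen), S1--c-->S1 (seen)
  visit S5: S5--a-->S1 (seen), S5--b-->S0 (seen), S5--c-->S3 (new)
  visit S2: S2--a-->S5 (seen), S2--b-->S3 (seen), S2--c-->S1 (seen)
  visit S3: S3--a-->S0 (seen), S3--b-->S5 (seen), S3--c-->S4 (seen)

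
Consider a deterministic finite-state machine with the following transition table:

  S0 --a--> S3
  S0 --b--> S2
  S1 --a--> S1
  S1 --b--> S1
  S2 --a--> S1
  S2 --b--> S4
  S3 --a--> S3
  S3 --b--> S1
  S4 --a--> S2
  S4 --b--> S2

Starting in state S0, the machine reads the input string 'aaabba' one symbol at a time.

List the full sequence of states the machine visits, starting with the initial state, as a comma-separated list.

Answer: S0, S3, S3, S3, S1, S1, S1

Derivation:
Start: S0
  read 'a': S0 --a--> S3
  read 'a': S3 --a--> S3
  read 'a': S3 --a--> S3
  read 'b': S3 --b--> S1
  read 'b': S1 --b--> S1
  read 'a': S1 --a--> S1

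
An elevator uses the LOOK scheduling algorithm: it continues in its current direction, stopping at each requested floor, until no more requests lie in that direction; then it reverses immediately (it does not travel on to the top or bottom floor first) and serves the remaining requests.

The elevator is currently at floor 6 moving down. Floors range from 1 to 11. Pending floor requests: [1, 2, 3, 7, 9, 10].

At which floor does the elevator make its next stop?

Answer: 3

Derivation:
Current floor: 6, direction: down
Requests above: [7, 9, 10]
Requests below: [1, 2, 3]
Moving down and requests lie below → nearest below is max([1, 2, 3]) = 3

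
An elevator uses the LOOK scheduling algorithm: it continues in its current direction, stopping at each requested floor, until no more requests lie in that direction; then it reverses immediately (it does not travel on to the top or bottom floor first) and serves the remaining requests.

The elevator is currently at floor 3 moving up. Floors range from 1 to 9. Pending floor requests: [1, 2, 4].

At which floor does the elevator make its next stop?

Current floor: 3, direction: up
Requests above: [4]
Requests below: [1, 2]
Moving up and requests lie above → nearest above is min([4]) = 4

Answer: 4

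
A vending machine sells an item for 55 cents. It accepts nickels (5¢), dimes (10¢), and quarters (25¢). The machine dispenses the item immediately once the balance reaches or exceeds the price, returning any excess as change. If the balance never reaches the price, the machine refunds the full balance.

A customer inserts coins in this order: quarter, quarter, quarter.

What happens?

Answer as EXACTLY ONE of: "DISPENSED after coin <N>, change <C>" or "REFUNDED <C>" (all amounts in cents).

Price: 55¢
Coin 1 (quarter, 25¢): balance = 25¢
Coin 2 (quarter, 25¢): balance = 50¢
Coin 3 (quarter, 25¢): balance = 75¢
  → balance >= price → DISPENSE, change = 75 - 55 = 20¢

Answer: DISPENSED after coin 3, change 20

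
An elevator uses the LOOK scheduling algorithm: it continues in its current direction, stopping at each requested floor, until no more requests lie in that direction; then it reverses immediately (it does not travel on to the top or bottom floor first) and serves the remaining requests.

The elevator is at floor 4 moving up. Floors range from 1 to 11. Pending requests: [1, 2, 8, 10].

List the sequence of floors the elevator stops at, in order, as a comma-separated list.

Current: 4, moving UP
Serve above first (ascending): [8, 10]
Then reverse, serve below (descending): [2, 1]

Answer: 8, 10, 2, 1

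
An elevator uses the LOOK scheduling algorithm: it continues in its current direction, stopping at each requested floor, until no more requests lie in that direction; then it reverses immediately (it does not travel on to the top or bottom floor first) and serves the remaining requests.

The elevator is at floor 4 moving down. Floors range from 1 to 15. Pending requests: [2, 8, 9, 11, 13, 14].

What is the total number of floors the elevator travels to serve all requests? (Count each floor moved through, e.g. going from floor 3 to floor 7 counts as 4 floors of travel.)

Answer: 14

Derivation:
Start at floor 4 moving down, LOOK stop order: [2, 8, 9, 11, 13, 14]
  4 → 2: |2-4| = 2, total = 2
  2 → 8: |8-2| = 6, total = 8
  8 → 9: |9-8| = 1, total = 9
  9 → 11: |11-9| = 2, total = 11
  11 → 13: |13-11| = 2, total = 13
  13 → 14: |14-13| = 1, total = 14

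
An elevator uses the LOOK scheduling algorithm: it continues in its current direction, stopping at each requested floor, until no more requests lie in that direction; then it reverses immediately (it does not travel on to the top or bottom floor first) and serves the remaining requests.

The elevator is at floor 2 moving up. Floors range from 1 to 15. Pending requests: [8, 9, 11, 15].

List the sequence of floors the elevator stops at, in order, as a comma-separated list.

Answer: 8, 9, 11, 15

Derivation:
Current: 2, moving UP
Serve above first (ascending): [8, 9, 11, 15]
Then reverse, serve below (descending): []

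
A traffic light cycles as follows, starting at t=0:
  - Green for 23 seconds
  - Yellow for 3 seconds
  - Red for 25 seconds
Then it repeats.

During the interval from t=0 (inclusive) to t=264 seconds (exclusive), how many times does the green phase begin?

Cycle = 23+3+25 = 51s
green phase starts at t = k*51 + 0 for k=0,1,2,...
Need k*51+0 < 264 → k < 5.176
k ∈ {0, ..., 5} → 6 starts

Answer: 6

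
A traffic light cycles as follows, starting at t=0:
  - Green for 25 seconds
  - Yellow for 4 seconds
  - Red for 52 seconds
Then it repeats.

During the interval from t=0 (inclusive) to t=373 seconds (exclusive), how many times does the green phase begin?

Cycle = 25+4+52 = 81s
green phase starts at t = k*81 + 0 for k=0,1,2,...
Need k*81+0 < 373 → k < 4.605
k ∈ {0, ..., 4} → 5 starts

Answer: 5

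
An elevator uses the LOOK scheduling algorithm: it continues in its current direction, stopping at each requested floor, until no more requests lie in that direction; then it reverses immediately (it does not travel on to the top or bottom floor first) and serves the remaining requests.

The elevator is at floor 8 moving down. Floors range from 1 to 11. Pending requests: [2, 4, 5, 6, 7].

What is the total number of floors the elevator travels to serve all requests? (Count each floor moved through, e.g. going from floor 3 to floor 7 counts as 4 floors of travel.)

Start at floor 8 moving down, LOOK stop order: [7, 6, 5, 4, 2]
  8 → 7: |7-8| = 1, total = 1
  7 → 6: |6-7| = 1, total = 2
  6 → 5: |5-6| = 1, total = 3
  5 → 4: |4-5| = 1, total = 4
  4 → 2: |2-4| = 2, total = 6

Answer: 6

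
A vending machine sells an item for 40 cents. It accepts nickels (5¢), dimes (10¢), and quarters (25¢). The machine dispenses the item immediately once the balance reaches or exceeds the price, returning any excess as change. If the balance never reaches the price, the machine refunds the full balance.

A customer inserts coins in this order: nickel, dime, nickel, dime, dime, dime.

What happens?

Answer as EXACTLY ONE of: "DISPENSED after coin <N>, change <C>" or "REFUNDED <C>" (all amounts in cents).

Answer: DISPENSED after coin 5, change 0

Derivation:
Price: 40¢
Coin 1 (nickel, 5¢): balance = 5¢
Coin 2 (dime, 10¢): balance = 15¢
Coin 3 (nickel, 5¢): balance = 20¢
Coin 4 (dime, 10¢): balance = 30¢
Coin 5 (dime, 10¢): balance = 40¢
  → balance >= price → DISPENSE, change = 40 - 40 = 0¢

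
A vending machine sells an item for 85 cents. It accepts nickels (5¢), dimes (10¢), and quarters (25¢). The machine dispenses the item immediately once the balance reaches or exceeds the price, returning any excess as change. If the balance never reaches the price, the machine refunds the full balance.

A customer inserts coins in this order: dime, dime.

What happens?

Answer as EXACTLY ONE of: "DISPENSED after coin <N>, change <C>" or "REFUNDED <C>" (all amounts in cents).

Price: 85¢
Coin 1 (dime, 10¢): balance = 10¢
Coin 2 (dime, 10¢): balance = 20¢
All coins inserted, balance 20¢ < price 85¢ → REFUND 20¢

Answer: REFUNDED 20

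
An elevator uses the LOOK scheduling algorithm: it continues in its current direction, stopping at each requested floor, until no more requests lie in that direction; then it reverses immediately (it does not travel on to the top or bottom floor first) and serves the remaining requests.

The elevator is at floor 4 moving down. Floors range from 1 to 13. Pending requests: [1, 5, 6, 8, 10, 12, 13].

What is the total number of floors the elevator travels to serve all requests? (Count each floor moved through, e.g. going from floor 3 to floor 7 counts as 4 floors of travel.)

Start at floor 4 moving down, LOOK stop order: [1, 5, 6, 8, 10, 12, 13]
  4 → 1: |1-4| = 3, total = 3
  1 → 5: |5-1| = 4, total = 7
  5 → 6: |6-5| = 1, total = 8
  6 → 8: |8-6| = 2, total = 10
  8 → 10: |10-8| = 2, total = 12
  10 → 12: |12-10| = 2, total = 14
  12 → 13: |13-12| = 1, total = 15

Answer: 15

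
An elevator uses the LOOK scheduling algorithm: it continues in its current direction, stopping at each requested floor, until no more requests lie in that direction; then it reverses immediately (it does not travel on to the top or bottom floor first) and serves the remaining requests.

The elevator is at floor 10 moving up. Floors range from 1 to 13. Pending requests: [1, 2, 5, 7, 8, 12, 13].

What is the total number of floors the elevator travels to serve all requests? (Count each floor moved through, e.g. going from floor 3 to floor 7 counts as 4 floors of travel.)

Answer: 15

Derivation:
Start at floor 10 moving up, LOOK stop order: [12, 13, 8, 7, 5, 2, 1]
  10 → 12: |12-10| = 2, total = 2
  12 → 13: |13-12| = 1, total = 3
  13 → 8: |8-13| = 5, total = 8
  8 → 7: |7-8| = 1, total = 9
  7 → 5: |5-7| = 2, total = 11
  5 → 2: |2-5| = 3, total = 14
  2 → 1: |1-2| = 1, total = 15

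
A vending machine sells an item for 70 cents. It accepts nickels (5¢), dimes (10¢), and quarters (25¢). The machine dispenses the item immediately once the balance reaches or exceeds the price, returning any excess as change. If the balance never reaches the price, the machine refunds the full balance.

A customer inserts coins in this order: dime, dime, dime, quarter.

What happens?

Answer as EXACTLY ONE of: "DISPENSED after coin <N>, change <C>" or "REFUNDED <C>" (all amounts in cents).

Price: 70¢
Coin 1 (dime, 10¢): balance = 10¢
Coin 2 (dime, 10¢): balance = 20¢
Coin 3 (dime, 10¢): balance = 30¢
Coin 4 (quarter, 25¢): balance = 55¢
All coins inserted, balance 55¢ < price 70¢ → REFUND 55¢

Answer: REFUNDED 55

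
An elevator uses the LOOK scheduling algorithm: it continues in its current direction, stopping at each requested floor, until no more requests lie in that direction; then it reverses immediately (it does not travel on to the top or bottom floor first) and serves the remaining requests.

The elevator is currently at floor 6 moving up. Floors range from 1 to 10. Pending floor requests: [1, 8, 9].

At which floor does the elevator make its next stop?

Current floor: 6, direction: up
Requests above: [8, 9]
Requests below: [1]
Moving up and requests lie above → nearest above is min([8, 9]) = 8

Answer: 8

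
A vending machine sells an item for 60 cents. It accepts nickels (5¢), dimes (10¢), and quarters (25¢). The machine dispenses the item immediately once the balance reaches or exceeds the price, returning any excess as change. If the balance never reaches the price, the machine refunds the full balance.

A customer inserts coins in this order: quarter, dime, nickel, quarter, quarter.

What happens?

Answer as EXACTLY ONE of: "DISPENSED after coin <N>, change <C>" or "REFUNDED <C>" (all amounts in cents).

Price: 60¢
Coin 1 (quarter, 25¢): balance = 25¢
Coin 2 (dime, 10¢): balance = 35¢
Coin 3 (nickel, 5¢): balance = 40¢
Coin 4 (quarter, 25¢): balance = 65¢
  → balance >= price → DISPENSE, change = 65 - 60 = 5¢

Answer: DISPENSED after coin 4, change 5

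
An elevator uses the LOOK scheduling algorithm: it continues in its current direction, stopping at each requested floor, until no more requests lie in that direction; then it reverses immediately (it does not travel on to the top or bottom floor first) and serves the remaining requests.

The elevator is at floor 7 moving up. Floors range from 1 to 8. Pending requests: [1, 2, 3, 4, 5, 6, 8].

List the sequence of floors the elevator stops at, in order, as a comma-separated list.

Answer: 8, 6, 5, 4, 3, 2, 1

Derivation:
Current: 7, moving UP
Serve above first (ascending): [8]
Then reverse, serve below (descending): [6, 5, 4, 3, 2, 1]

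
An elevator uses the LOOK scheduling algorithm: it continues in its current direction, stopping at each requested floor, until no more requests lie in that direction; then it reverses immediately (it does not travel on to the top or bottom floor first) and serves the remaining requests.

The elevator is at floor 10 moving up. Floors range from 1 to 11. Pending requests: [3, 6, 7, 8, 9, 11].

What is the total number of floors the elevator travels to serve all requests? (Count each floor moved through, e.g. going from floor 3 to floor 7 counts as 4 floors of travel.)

Answer: 9

Derivation:
Start at floor 10 moving up, LOOK stop order: [11, 9, 8, 7, 6, 3]
  10 → 11: |11-10| = 1, total = 1
  11 → 9: |9-11| = 2, total = 3
  9 → 8: |8-9| = 1, total = 4
  8 → 7: |7-8| = 1, total = 5
  7 → 6: |6-7| = 1, total = 6
  6 → 3: |3-6| = 3, total = 9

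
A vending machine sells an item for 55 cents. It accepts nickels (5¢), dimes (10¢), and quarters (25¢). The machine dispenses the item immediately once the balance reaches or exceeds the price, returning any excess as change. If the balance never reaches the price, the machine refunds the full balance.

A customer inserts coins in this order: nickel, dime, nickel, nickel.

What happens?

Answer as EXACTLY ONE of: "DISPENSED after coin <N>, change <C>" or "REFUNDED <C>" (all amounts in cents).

Answer: REFUNDED 25

Derivation:
Price: 55¢
Coin 1 (nickel, 5¢): balance = 5¢
Coin 2 (dime, 10¢): balance = 15¢
Coin 3 (nickel, 5¢): balance = 20¢
Coin 4 (nickel, 5¢): balance = 25¢
All coins inserted, balance 25¢ < price 55¢ → REFUND 25¢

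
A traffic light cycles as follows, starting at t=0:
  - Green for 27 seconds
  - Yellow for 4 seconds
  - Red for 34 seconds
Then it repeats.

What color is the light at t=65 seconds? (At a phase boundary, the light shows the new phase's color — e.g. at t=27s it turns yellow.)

Cycle length = 27 + 4 + 34 = 65s
t = 65, phase_t = 65 mod 65 = 0
0 < 27 (green end) → GREEN

Answer: green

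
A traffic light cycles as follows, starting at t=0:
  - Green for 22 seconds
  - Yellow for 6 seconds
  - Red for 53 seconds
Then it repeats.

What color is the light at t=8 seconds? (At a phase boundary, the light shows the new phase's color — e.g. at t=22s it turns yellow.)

Answer: green

Derivation:
Cycle length = 22 + 6 + 53 = 81s
t = 8, phase_t = 8 mod 81 = 8
8 < 22 (green end) → GREEN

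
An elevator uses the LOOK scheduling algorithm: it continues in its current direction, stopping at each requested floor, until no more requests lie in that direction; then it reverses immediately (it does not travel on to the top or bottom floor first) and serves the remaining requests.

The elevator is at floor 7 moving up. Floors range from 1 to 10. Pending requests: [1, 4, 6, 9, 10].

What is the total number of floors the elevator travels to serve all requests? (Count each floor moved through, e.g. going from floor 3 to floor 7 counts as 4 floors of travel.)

Start at floor 7 moving up, LOOK stop order: [9, 10, 6, 4, 1]
  7 → 9: |9-7| = 2, total = 2
  9 → 10: |10-9| = 1, total = 3
  10 → 6: |6-10| = 4, total = 7
  6 → 4: |4-6| = 2, total = 9
  4 → 1: |1-4| = 3, total = 12

Answer: 12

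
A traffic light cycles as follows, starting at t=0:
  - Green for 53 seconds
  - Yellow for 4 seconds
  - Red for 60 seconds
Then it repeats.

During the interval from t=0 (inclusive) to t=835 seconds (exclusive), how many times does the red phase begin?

Cycle = 53+4+60 = 117s
red phase starts at t = k*117 + 57 for k=0,1,2,...
Need k*117+57 < 835 → k < 6.650
k ∈ {0, ..., 6} → 7 starts

Answer: 7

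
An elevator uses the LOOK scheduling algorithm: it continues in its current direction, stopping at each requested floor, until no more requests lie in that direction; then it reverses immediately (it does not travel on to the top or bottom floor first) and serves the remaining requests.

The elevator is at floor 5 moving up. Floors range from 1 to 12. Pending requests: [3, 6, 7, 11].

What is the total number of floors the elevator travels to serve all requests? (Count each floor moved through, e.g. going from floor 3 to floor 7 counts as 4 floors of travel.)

Answer: 14

Derivation:
Start at floor 5 moving up, LOOK stop order: [6, 7, 11, 3]
  5 → 6: |6-5| = 1, total = 1
  6 → 7: |7-6| = 1, total = 2
  7 → 11: |11-7| = 4, total = 6
  11 → 3: |3-11| = 8, total = 14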